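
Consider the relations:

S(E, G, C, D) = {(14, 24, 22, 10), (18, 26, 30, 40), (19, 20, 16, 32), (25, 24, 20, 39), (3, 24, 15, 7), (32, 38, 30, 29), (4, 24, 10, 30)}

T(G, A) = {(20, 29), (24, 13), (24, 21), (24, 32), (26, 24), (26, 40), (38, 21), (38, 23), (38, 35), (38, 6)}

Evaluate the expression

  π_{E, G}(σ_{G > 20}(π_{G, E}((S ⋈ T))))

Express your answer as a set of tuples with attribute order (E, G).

{(14, 24), (18, 26), (25, 24), (3, 24), (32, 38), (4, 24)}

Natural join on G: {(14, 24, 22, 10, 13), (14, 24, 22, 10, 21), (14, 24, 22, 10, 32), (18, 26, 30, 40, 24), (18, 26, 30, 40, 40), (19, 20, 16, 32, 29), (25, 24, 20, 39, 13), (25, 24, 20, 39, 21), (25, 24, 20, 39, 32), (3, 24, 15, 7, 13), (3, 24, 15, 7, 21), (3, 24, 15, 7, 32), (32, 38, 30, 29, 21), (32, 38, 30, 29, 23), (32, 38, 30, 29, 35), (32, 38, 30, 29, 6), (4, 24, 10, 30, 13), (4, 24, 10, 30, 21), (4, 24, 10, 30, 32)}
π_{G, E} gives {(20, 19), (24, 14), (24, 25), (24, 3), (24, 4), (26, 18), (38, 32)} (12 duplicate(s) eliminated).
Apply σ_{G > 20}; surviving tuples: {(24, 14), (24, 25), (24, 3), (24, 4), (26, 18), (38, 32)}
π_{E, G} gives {(14, 24), (18, 26), (25, 24), (3, 24), (32, 38), (4, 24)}.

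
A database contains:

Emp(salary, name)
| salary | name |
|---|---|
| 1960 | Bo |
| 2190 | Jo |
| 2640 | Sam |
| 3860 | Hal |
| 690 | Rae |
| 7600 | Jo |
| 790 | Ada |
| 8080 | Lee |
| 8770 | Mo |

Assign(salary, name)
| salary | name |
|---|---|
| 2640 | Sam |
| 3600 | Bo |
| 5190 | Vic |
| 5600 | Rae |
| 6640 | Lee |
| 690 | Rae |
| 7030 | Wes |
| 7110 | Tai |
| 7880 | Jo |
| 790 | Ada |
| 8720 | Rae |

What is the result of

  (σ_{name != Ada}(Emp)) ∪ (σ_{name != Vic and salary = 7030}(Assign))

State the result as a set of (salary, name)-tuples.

{(1960, Bo), (2190, Jo), (2640, Sam), (3860, Hal), (690, Rae), (7030, Wes), (7600, Jo), (8080, Lee), (8770, Mo)}

Apply σ_{name != Ada}; surviving tuples: {(1960, Bo), (2190, Jo), (2640, Sam), (3860, Hal), (690, Rae), (7600, Jo), (8080, Lee), (8770, Mo)}
Apply σ_{name != Vic and salary = 7030}; surviving tuples: {(7030, Wes)}
Taking the union: {(1960, Bo), (2190, Jo), (2640, Sam), (3860, Hal), (690, Rae), (7030, Wes), (7600, Jo), (8080, Lee), (8770, Mo)}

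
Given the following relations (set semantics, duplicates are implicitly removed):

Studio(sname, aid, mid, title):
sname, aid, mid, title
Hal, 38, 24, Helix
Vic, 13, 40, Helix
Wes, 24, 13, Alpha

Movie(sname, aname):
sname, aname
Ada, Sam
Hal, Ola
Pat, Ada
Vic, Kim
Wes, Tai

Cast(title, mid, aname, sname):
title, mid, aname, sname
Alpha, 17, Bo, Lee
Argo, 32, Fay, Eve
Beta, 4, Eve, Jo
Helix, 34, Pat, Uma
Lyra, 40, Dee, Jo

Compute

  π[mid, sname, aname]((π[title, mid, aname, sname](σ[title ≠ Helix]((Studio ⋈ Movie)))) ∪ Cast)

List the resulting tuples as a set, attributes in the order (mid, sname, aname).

{(13, Wes, Tai), (17, Lee, Bo), (32, Eve, Fay), (34, Uma, Pat), (4, Jo, Eve), (40, Jo, Dee)}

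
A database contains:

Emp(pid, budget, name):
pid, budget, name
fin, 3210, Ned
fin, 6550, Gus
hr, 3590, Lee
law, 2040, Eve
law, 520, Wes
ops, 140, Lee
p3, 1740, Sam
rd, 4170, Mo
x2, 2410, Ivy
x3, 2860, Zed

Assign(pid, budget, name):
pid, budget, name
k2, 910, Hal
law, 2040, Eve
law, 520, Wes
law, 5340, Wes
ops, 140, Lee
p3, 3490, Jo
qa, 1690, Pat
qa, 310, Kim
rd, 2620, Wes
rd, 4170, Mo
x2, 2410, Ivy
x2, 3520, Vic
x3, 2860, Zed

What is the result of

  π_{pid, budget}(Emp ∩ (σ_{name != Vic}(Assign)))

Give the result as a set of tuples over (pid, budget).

Apply σ_{name != Vic}; surviving tuples: {(k2, 910, Hal), (law, 2040, Eve), (law, 520, Wes), (law, 5340, Wes), (ops, 140, Lee), (p3, 3490, Jo), (qa, 1690, Pat), (qa, 310, Kim), (rd, 2620, Wes), (rd, 4170, Mo), (x2, 2410, Ivy), (x3, 2860, Zed)}
Set intersection of the two operands is {(law, 2040, Eve), (law, 520, Wes), (ops, 140, Lee), (rd, 4170, Mo), (x2, 2410, Ivy), (x3, 2860, Zed)}.
Projecting to pid, budget: {(law, 2040), (law, 520), (ops, 140), (rd, 4170), (x2, 2410), (x3, 2860)}

{(law, 2040), (law, 520), (ops, 140), (rd, 4170), (x2, 2410), (x3, 2860)}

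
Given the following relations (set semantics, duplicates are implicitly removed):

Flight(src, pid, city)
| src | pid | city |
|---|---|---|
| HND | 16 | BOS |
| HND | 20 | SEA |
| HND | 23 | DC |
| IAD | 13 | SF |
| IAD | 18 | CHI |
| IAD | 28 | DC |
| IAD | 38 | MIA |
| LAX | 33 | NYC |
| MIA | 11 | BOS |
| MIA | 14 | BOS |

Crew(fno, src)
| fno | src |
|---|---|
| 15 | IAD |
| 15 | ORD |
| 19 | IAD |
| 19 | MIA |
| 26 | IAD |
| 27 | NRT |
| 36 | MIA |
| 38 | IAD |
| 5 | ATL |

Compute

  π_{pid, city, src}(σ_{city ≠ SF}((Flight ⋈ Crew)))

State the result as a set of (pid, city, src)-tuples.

Joining Flight and Crew on src yields {(IAD, 13, SF, 15), (IAD, 13, SF, 19), (IAD, 13, SF, 26), (IAD, 13, SF, 38), (IAD, 18, CHI, 15), (IAD, 18, CHI, 19), (IAD, 18, CHI, 26), (IAD, 18, CHI, 38), (IAD, 28, DC, 15), (IAD, 28, DC, 19), (IAD, 28, DC, 26), (IAD, 28, DC, 38), (IAD, 38, MIA, 15), (IAD, 38, MIA, 19), (IAD, 38, MIA, 26), (IAD, 38, MIA, 38), (MIA, 11, BOS, 19), (MIA, 11, BOS, 36), (MIA, 14, BOS, 19), (MIA, 14, BOS, 36)}.
Filtering on city ≠ SF leaves {(IAD, 18, CHI, 15), (IAD, 18, CHI, 19), (IAD, 18, CHI, 26), (IAD, 18, CHI, 38), (IAD, 28, DC, 15), (IAD, 28, DC, 19), (IAD, 28, DC, 26), (IAD, 28, DC, 38), (IAD, 38, MIA, 15), (IAD, 38, MIA, 19), (IAD, 38, MIA, 26), (IAD, 38, MIA, 38), (MIA, 11, BOS, 19), (MIA, 11, BOS, 36), (MIA, 14, BOS, 19), (MIA, 14, BOS, 36)}.
Projecting to pid, city, src (11 duplicate(s) eliminated): {(11, BOS, MIA), (14, BOS, MIA), (18, CHI, IAD), (28, DC, IAD), (38, MIA, IAD)}

{(11, BOS, MIA), (14, BOS, MIA), (18, CHI, IAD), (28, DC, IAD), (38, MIA, IAD)}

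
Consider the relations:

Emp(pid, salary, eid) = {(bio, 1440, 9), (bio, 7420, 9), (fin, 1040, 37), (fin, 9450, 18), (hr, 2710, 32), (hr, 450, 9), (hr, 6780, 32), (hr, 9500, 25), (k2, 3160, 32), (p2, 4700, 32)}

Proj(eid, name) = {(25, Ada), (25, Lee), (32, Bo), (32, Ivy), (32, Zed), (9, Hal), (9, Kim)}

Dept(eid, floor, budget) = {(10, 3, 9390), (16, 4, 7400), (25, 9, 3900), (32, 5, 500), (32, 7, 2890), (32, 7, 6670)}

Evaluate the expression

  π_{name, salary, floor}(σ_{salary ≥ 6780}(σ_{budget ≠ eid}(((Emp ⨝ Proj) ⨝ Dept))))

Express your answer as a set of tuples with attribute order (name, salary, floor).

Joining Emp and Proj on eid yields {(bio, 1440, 9, Hal), (bio, 1440, 9, Kim), (bio, 7420, 9, Hal), (bio, 7420, 9, Kim), (hr, 2710, 32, Bo), (hr, 2710, 32, Ivy), (hr, 2710, 32, Zed), (hr, 450, 9, Hal), (hr, 450, 9, Kim), (hr, 6780, 32, Bo), (hr, 6780, 32, Ivy), (hr, 6780, 32, Zed), (hr, 9500, 25, Ada), (hr, 9500, 25, Lee), (k2, 3160, 32, Bo), (k2, 3160, 32, Ivy), (k2, 3160, 32, Zed), (p2, 4700, 32, Bo), (p2, 4700, 32, Ivy), (p2, 4700, 32, Zed)}.
Joining (Emp ⨝ Proj) and Dept on eid yields {(hr, 2710, 32, Bo, 5, 500), (hr, 2710, 32, Bo, 7, 2890), (hr, 2710, 32, Bo, 7, 6670), (hr, 2710, 32, Ivy, 5, 500), (hr, 2710, 32, Ivy, 7, 2890), (hr, 2710, 32, Ivy, 7, 6670), (hr, 2710, 32, Zed, 5, 500), (hr, 2710, 32, Zed, 7, 2890), (hr, 2710, 32, Zed, 7, 6670), (hr, 6780, 32, Bo, 5, 500), (hr, 6780, 32, Bo, 7, 2890), (hr, 6780, 32, Bo, 7, 6670), (hr, 6780, 32, Ivy, 5, 500), (hr, 6780, 32, Ivy, 7, 2890), (hr, 6780, 32, Ivy, 7, 6670), (hr, 6780, 32, Zed, 5, 500), (hr, 6780, 32, Zed, 7, 2890), (hr, 6780, 32, Zed, 7, 6670), (hr, 9500, 25, Ada, 9, 3900), (hr, 9500, 25, Lee, 9, 3900), (k2, 3160, 32, Bo, 5, 500), (k2, 3160, 32, Bo, 7, 2890), (k2, 3160, 32, Bo, 7, 6670), (k2, 3160, 32, Ivy, 5, 500), (k2, 3160, 32, Ivy, 7, 2890), (k2, 3160, 32, Ivy, 7, 6670), (k2, 3160, 32, Zed, 5, 500), (k2, 3160, 32, Zed, 7, 2890), (k2, 3160, 32, Zed, 7, 6670), (p2, 4700, 32, Bo, 5, 500), (p2, 4700, 32, Bo, 7, 2890), (p2, 4700, 32, Bo, 7, 6670), (p2, 4700, 32, Ivy, 5, 500), (p2, 4700, 32, Ivy, 7, 2890), (p2, 4700, 32, Ivy, 7, 6670), (p2, 4700, 32, Zed, 5, 500), (p2, 4700, 32, Zed, 7, 2890), (p2, 4700, 32, Zed, 7, 6670)}.
Apply σ_{budget ≠ eid}; surviving tuples: {(hr, 2710, 32, Bo, 5, 500), (hr, 2710, 32, Bo, 7, 2890), (hr, 2710, 32, Bo, 7, 6670), (hr, 2710, 32, Ivy, 5, 500), (hr, 2710, 32, Ivy, 7, 2890), (hr, 2710, 32, Ivy, 7, 6670), (hr, 2710, 32, Zed, 5, 500), (hr, 2710, 32, Zed, 7, 2890), (hr, 2710, 32, Zed, 7, 6670), (hr, 6780, 32, Bo, 5, 500), (hr, 6780, 32, Bo, 7, 2890), (hr, 6780, 32, Bo, 7, 6670), (hr, 6780, 32, Ivy, 5, 500), (hr, 6780, 32, Ivy, 7, 2890), (hr, 6780, 32, Ivy, 7, 6670), (hr, 6780, 32, Zed, 5, 500), (hr, 6780, 32, Zed, 7, 2890), (hr, 6780, 32, Zed, 7, 6670), (hr, 9500, 25, Ada, 9, 3900), (hr, 9500, 25, Lee, 9, 3900), (k2, 3160, 32, Bo, 5, 500), (k2, 3160, 32, Bo, 7, 2890), (k2, 3160, 32, Bo, 7, 6670), (k2, 3160, 32, Ivy, 5, 500), (k2, 3160, 32, Ivy, 7, 2890), (k2, 3160, 32, Ivy, 7, 6670), (k2, 3160, 32, Zed, 5, 500), (k2, 3160, 32, Zed, 7, 2890), (k2, 3160, 32, Zed, 7, 6670), (p2, 4700, 32, Bo, 5, 500), (p2, 4700, 32, Bo, 7, 2890), (p2, 4700, 32, Bo, 7, 6670), (p2, 4700, 32, Ivy, 5, 500), (p2, 4700, 32, Ivy, 7, 2890), (p2, 4700, 32, Ivy, 7, 6670), (p2, 4700, 32, Zed, 5, 500), (p2, 4700, 32, Zed, 7, 2890), (p2, 4700, 32, Zed, 7, 6670)}
Apply σ_{salary ≥ 6780}; surviving tuples: {(hr, 6780, 32, Bo, 5, 500), (hr, 6780, 32, Bo, 7, 2890), (hr, 6780, 32, Bo, 7, 6670), (hr, 6780, 32, Ivy, 5, 500), (hr, 6780, 32, Ivy, 7, 2890), (hr, 6780, 32, Ivy, 7, 6670), (hr, 6780, 32, Zed, 5, 500), (hr, 6780, 32, Zed, 7, 2890), (hr, 6780, 32, Zed, 7, 6670), (hr, 9500, 25, Ada, 9, 3900), (hr, 9500, 25, Lee, 9, 3900)}
π[name, salary, floor]: project onto (name, salary, floor) (3 duplicate(s) eliminated) → {(Ada, 9500, 9), (Bo, 6780, 5), (Bo, 6780, 7), (Ivy, 6780, 5), (Ivy, 6780, 7), (Lee, 9500, 9), (Zed, 6780, 5), (Zed, 6780, 7)}

{(Ada, 9500, 9), (Bo, 6780, 5), (Bo, 6780, 7), (Ivy, 6780, 5), (Ivy, 6780, 7), (Lee, 9500, 9), (Zed, 6780, 5), (Zed, 6780, 7)}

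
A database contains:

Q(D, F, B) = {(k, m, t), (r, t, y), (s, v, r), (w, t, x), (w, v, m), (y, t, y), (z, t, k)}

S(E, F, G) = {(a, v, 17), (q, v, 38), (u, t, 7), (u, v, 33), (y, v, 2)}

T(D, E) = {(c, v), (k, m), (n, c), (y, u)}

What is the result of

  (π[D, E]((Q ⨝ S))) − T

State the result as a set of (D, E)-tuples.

Natural join on F: {(r, t, y, u, 7), (s, v, r, a, 17), (s, v, r, q, 38), (s, v, r, u, 33), (s, v, r, y, 2), (w, t, x, u, 7), (w, v, m, a, 17), (w, v, m, q, 38), (w, v, m, u, 33), (w, v, m, y, 2), (y, t, y, u, 7), (z, t, k, u, 7)}
π_{D, E} gives {(r, u), (s, a), (s, q), (s, u), (s, y), (w, a), (w, q), (w, u), (w, y), (y, u), (z, u)} (1 duplicate(s) eliminated).
Taking the difference: {(r, u), (s, a), (s, q), (s, u), (s, y), (w, a), (w, q), (w, u), (w, y), (z, u)}

{(r, u), (s, a), (s, q), (s, u), (s, y), (w, a), (w, q), (w, u), (w, y), (z, u)}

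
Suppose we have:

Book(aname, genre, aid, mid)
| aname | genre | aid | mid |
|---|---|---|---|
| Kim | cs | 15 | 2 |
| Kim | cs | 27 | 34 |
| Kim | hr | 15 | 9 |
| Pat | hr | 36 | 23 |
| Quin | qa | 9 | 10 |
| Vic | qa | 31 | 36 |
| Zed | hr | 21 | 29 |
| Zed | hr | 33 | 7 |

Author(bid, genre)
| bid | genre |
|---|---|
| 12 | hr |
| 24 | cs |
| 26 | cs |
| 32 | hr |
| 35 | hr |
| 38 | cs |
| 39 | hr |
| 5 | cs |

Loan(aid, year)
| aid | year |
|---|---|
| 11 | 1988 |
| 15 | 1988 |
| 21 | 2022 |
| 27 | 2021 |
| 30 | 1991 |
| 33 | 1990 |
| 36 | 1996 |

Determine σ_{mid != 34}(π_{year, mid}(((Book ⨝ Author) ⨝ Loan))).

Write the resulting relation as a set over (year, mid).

{(1988, 2), (1988, 9), (1990, 7), (1996, 23), (2022, 29)}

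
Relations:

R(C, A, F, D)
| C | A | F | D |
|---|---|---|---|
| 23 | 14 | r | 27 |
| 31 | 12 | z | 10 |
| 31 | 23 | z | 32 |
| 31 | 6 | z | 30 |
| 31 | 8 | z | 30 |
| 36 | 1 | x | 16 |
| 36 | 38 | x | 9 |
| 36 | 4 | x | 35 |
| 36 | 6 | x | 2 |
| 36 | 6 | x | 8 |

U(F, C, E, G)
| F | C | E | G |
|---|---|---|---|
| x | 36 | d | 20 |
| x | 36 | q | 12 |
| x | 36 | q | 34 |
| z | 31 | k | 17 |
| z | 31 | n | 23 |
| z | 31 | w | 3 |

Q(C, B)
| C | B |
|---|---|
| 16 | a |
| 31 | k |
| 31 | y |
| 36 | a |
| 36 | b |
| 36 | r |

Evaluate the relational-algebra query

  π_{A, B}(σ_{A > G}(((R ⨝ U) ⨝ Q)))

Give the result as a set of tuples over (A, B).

Joining R and U on C, F yields {(31, 12, z, 10, k, 17), (31, 12, z, 10, n, 23), (31, 12, z, 10, w, 3), (31, 23, z, 32, k, 17), (31, 23, z, 32, n, 23), (31, 23, z, 32, w, 3), (31, 6, z, 30, k, 17), (31, 6, z, 30, n, 23), (31, 6, z, 30, w, 3), (31, 8, z, 30, k, 17), (31, 8, z, 30, n, 23), (31, 8, z, 30, w, 3), (36, 1, x, 16, d, 20), (36, 1, x, 16, q, 12), (36, 1, x, 16, q, 34), (36, 38, x, 9, d, 20), (36, 38, x, 9, q, 12), (36, 38, x, 9, q, 34), (36, 4, x, 35, d, 20), (36, 4, x, 35, q, 12), (36, 4, x, 35, q, 34), (36, 6, x, 2, d, 20), (36, 6, x, 2, q, 12), (36, 6, x, 2, q, 34), (36, 6, x, 8, d, 20), (36, 6, x, 8, q, 12), (36, 6, x, 8, q, 34)}.
Joining (R ⨝ U) and Q on C yields {(31, 12, z, 10, k, 17, k), (31, 12, z, 10, k, 17, y), (31, 12, z, 10, n, 23, k), (31, 12, z, 10, n, 23, y), (31, 12, z, 10, w, 3, k), (31, 12, z, 10, w, 3, y), (31, 23, z, 32, k, 17, k), (31, 23, z, 32, k, 17, y), (31, 23, z, 32, n, 23, k), (31, 23, z, 32, n, 23, y), (31, 23, z, 32, w, 3, k), (31, 23, z, 32, w, 3, y), (31, 6, z, 30, k, 17, k), (31, 6, z, 30, k, 17, y), (31, 6, z, 30, n, 23, k), (31, 6, z, 30, n, 23, y), (31, 6, z, 30, w, 3, k), (31, 6, z, 30, w, 3, y), (31, 8, z, 30, k, 17, k), (31, 8, z, 30, k, 17, y), (31, 8, z, 30, n, 23, k), (31, 8, z, 30, n, 23, y), (31, 8, z, 30, w, 3, k), (31, 8, z, 30, w, 3, y), (36, 1, x, 16, d, 20, a), (36, 1, x, 16, d, 20, b), (36, 1, x, 16, d, 20, r), (36, 1, x, 16, q, 12, a), (36, 1, x, 16, q, 12, b), (36, 1, x, 16, q, 12, r), (36, 1, x, 16, q, 34, a), (36, 1, x, 16, q, 34, b), (36, 1, x, 16, q, 34, r), (36, 38, x, 9, d, 20, a), (36, 38, x, 9, d, 20, b), (36, 38, x, 9, d, 20, r), (36, 38, x, 9, q, 12, a), (36, 38, x, 9, q, 12, b), (36, 38, x, 9, q, 12, r), (36, 38, x, 9, q, 34, a), (36, 38, x, 9, q, 34, b), (36, 38, x, 9, q, 34, r), (36, 4, x, 35, d, 20, a), (36, 4, x, 35, d, 20, b), (36, 4, x, 35, d, 20, r), (36, 4, x, 35, q, 12, a), (36, 4, x, 35, q, 12, b), (36, 4, x, 35, q, 12, r), (36, 4, x, 35, q, 34, a), (36, 4, x, 35, q, 34, b), (36, 4, x, 35, q, 34, r), (36, 6, x, 2, d, 20, a), (36, 6, x, 2, d, 20, b), (36, 6, x, 2, d, 20, r), (36, 6, x, 2, q, 12, a), (36, 6, x, 2, q, 12, b), (36, 6, x, 2, q, 12, r), (36, 6, x, 2, q, 34, a), (36, 6, x, 2, q, 34, b), (36, 6, x, 2, q, 34, r), (36, 6, x, 8, d, 20, a), (36, 6, x, 8, d, 20, b), (36, 6, x, 8, d, 20, r), (36, 6, x, 8, q, 12, a), (36, 6, x, 8, q, 12, b), (36, 6, x, 8, q, 12, r), (36, 6, x, 8, q, 34, a), (36, 6, x, 8, q, 34, b), (36, 6, x, 8, q, 34, r)}.
Selection A > G: {(31, 12, z, 10, w, 3, k), (31, 12, z, 10, w, 3, y), (31, 23, z, 32, k, 17, k), (31, 23, z, 32, k, 17, y), (31, 23, z, 32, w, 3, k), (31, 23, z, 32, w, 3, y), (31, 6, z, 30, w, 3, k), (31, 6, z, 30, w, 3, y), (31, 8, z, 30, w, 3, k), (31, 8, z, 30, w, 3, y), (36, 38, x, 9, d, 20, a), (36, 38, x, 9, d, 20, b), (36, 38, x, 9, d, 20, r), (36, 38, x, 9, q, 12, a), (36, 38, x, 9, q, 12, b), (36, 38, x, 9, q, 12, r), (36, 38, x, 9, q, 34, a), (36, 38, x, 9, q, 34, b), (36, 38, x, 9, q, 34, r)}
Keep only column(s) A, B (8 duplicate(s) eliminated): {(12, k), (12, y), (23, k), (23, y), (38, a), (38, b), (38, r), (6, k), (6, y), (8, k), (8, y)}

{(12, k), (12, y), (23, k), (23, y), (38, a), (38, b), (38, r), (6, k), (6, y), (8, k), (8, y)}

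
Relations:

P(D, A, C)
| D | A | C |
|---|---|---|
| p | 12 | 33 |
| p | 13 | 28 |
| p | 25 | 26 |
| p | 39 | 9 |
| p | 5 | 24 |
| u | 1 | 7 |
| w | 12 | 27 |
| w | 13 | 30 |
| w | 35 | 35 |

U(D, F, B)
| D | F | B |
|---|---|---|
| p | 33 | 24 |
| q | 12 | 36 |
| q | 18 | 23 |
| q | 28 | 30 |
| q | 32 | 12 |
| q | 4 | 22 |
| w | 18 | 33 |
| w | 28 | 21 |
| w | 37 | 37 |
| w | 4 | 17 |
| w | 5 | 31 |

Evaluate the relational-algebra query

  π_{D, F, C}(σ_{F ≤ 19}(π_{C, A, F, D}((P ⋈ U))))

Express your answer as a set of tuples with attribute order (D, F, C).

{(w, 18, 27), (w, 18, 30), (w, 18, 35), (w, 4, 27), (w, 4, 30), (w, 4, 35), (w, 5, 27), (w, 5, 30), (w, 5, 35)}

P ⋈ U (natural join on D): {(p, 12, 33, 33, 24), (p, 13, 28, 33, 24), (p, 25, 26, 33, 24), (p, 39, 9, 33, 24), (p, 5, 24, 33, 24), (w, 12, 27, 18, 33), (w, 12, 27, 28, 21), (w, 12, 27, 37, 37), (w, 12, 27, 4, 17), (w, 12, 27, 5, 31), (w, 13, 30, 18, 33), (w, 13, 30, 28, 21), (w, 13, 30, 37, 37), (w, 13, 30, 4, 17), (w, 13, 30, 5, 31), (w, 35, 35, 18, 33), (w, 35, 35, 28, 21), (w, 35, 35, 37, 37), (w, 35, 35, 4, 17), (w, 35, 35, 5, 31)}
π[C, A, F, D]: project onto (C, A, F, D) → {(24, 5, 33, p), (26, 25, 33, p), (27, 12, 18, w), (27, 12, 28, w), (27, 12, 37, w), (27, 12, 4, w), (27, 12, 5, w), (28, 13, 33, p), (30, 13, 18, w), (30, 13, 28, w), (30, 13, 37, w), (30, 13, 4, w), (30, 13, 5, w), (33, 12, 33, p), (35, 35, 18, w), (35, 35, 28, w), (35, 35, 37, w), (35, 35, 4, w), (35, 35, 5, w), (9, 39, 33, p)}
Filtering on F ≤ 19 leaves {(27, 12, 18, w), (27, 12, 4, w), (27, 12, 5, w), (30, 13, 18, w), (30, 13, 4, w), (30, 13, 5, w), (35, 35, 18, w), (35, 35, 4, w), (35, 35, 5, w)}.
π[D, F, C]: project onto (D, F, C) → {(w, 18, 27), (w, 18, 30), (w, 18, 35), (w, 4, 27), (w, 4, 30), (w, 4, 35), (w, 5, 27), (w, 5, 30), (w, 5, 35)}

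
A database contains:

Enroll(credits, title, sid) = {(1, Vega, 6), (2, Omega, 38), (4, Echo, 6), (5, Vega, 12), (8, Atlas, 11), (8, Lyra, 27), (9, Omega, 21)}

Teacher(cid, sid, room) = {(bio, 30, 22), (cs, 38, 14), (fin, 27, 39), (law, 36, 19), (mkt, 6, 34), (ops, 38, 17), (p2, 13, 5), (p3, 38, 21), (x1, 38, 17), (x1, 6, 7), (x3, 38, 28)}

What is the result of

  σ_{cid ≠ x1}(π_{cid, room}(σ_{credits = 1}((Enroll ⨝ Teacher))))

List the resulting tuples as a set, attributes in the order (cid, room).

{(mkt, 34)}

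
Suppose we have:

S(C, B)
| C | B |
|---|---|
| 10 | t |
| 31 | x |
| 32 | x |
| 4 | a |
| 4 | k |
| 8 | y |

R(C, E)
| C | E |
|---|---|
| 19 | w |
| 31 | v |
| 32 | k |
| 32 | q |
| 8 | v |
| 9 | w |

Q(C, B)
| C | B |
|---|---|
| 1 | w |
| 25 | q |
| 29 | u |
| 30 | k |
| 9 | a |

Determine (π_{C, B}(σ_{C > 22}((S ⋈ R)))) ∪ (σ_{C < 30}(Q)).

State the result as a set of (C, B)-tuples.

{(1, w), (25, q), (29, u), (31, x), (32, x), (9, a)}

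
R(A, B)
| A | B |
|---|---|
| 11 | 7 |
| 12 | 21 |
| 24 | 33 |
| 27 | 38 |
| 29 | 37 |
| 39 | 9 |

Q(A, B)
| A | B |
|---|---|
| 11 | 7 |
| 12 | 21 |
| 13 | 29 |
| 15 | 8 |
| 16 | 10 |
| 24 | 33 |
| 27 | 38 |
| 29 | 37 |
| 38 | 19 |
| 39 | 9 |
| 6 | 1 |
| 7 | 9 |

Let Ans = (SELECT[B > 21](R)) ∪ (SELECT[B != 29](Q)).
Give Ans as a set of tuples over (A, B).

σ[B > 21]: keep tuples satisfying B > 21 → {(24, 33), (27, 38), (29, 37)}
σ[B != 29]: keep tuples satisfying B != 29 → {(11, 7), (12, 21), (15, 8), (16, 10), (24, 33), (27, 38), (29, 37), (38, 19), (39, 9), (6, 1), (7, 9)}
Taking the union: {(11, 7), (12, 21), (15, 8), (16, 10), (24, 33), (27, 38), (29, 37), (38, 19), (39, 9), (6, 1), (7, 9)}

{(11, 7), (12, 21), (15, 8), (16, 10), (24, 33), (27, 38), (29, 37), (38, 19), (39, 9), (6, 1), (7, 9)}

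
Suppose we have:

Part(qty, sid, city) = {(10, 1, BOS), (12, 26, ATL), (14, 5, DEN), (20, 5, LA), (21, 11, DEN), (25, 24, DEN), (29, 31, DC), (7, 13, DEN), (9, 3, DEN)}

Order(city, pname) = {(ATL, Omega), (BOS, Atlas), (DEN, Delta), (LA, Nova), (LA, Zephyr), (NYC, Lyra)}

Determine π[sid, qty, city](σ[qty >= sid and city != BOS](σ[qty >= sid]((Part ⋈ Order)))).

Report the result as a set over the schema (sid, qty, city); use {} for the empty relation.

Part ⋈ Order (natural join on city): {(10, 1, BOS, Atlas), (12, 26, ATL, Omega), (14, 5, DEN, Delta), (20, 5, LA, Nova), (20, 5, LA, Zephyr), (21, 11, DEN, Delta), (25, 24, DEN, Delta), (7, 13, DEN, Delta), (9, 3, DEN, Delta)}
Filtering on qty >= sid leaves {(10, 1, BOS, Atlas), (14, 5, DEN, Delta), (20, 5, LA, Nova), (20, 5, LA, Zephyr), (21, 11, DEN, Delta), (25, 24, DEN, Delta), (9, 3, DEN, Delta)}.
Filtering on qty >= sid and city != BOS leaves {(14, 5, DEN, Delta), (20, 5, LA, Nova), (20, 5, LA, Zephyr), (21, 11, DEN, Delta), (25, 24, DEN, Delta), (9, 3, DEN, Delta)}.
Projecting to sid, qty, city (1 duplicate(s) eliminated): {(11, 21, DEN), (24, 25, DEN), (3, 9, DEN), (5, 14, DEN), (5, 20, LA)}

{(11, 21, DEN), (24, 25, DEN), (3, 9, DEN), (5, 14, DEN), (5, 20, LA)}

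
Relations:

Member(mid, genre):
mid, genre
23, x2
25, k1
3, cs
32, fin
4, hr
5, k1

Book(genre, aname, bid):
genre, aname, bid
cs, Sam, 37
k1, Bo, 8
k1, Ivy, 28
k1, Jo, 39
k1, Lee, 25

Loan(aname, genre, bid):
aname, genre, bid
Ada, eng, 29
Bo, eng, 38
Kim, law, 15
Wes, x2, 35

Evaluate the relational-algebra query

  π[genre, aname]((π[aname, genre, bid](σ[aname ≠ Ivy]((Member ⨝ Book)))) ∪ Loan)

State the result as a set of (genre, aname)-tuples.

Member ⋈ Book (natural join on genre): {(25, k1, Bo, 8), (25, k1, Ivy, 28), (25, k1, Jo, 39), (25, k1, Lee, 25), (3, cs, Sam, 37), (5, k1, Bo, 8), (5, k1, Ivy, 28), (5, k1, Jo, 39), (5, k1, Lee, 25)}
Apply σ_{aname ≠ Ivy}; surviving tuples: {(25, k1, Bo, 8), (25, k1, Jo, 39), (25, k1, Lee, 25), (3, cs, Sam, 37), (5, k1, Bo, 8), (5, k1, Jo, 39), (5, k1, Lee, 25)}
Keep only column(s) aname, genre, bid (3 duplicate(s) eliminated): {(Bo, k1, 8), (Jo, k1, 39), (Lee, k1, 25), (Sam, cs, 37)}
Set union of the two operands is {(Ada, eng, 29), (Bo, eng, 38), (Bo, k1, 8), (Jo, k1, 39), (Kim, law, 15), (Lee, k1, 25), (Sam, cs, 37), (Wes, x2, 35)}.
Keep only column(s) genre, aname: {(cs, Sam), (eng, Ada), (eng, Bo), (k1, Bo), (k1, Jo), (k1, Lee), (law, Kim), (x2, Wes)}

{(cs, Sam), (eng, Ada), (eng, Bo), (k1, Bo), (k1, Jo), (k1, Lee), (law, Kim), (x2, Wes)}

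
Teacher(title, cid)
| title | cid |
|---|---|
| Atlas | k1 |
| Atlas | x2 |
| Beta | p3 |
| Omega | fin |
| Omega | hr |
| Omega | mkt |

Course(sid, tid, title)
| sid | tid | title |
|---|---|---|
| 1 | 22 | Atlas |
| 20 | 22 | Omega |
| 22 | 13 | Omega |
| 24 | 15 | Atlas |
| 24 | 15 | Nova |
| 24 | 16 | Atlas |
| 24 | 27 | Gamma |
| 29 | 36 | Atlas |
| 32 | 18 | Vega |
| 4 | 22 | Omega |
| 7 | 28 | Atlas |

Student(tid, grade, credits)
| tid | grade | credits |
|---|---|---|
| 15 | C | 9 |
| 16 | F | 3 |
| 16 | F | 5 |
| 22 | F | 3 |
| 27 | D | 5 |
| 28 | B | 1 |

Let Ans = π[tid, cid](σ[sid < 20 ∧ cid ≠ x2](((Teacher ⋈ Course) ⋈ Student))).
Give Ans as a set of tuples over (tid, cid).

Joining Teacher and Course on title yields {(Atlas, k1, 1, 22), (Atlas, k1, 24, 15), (Atlas, k1, 24, 16), (Atlas, k1, 29, 36), (Atlas, k1, 7, 28), (Atlas, x2, 1, 22), (Atlas, x2, 24, 15), (Atlas, x2, 24, 16), (Atlas, x2, 29, 36), (Atlas, x2, 7, 28), (Omega, fin, 20, 22), (Omega, fin, 22, 13), (Omega, fin, 4, 22), (Omega, hr, 20, 22), (Omega, hr, 22, 13), (Omega, hr, 4, 22), (Omega, mkt, 20, 22), (Omega, mkt, 22, 13), (Omega, mkt, 4, 22)}.
Joining (Teacher ⋈ Course) and Student on tid yields {(Atlas, k1, 1, 22, F, 3), (Atlas, k1, 24, 15, C, 9), (Atlas, k1, 24, 16, F, 3), (Atlas, k1, 24, 16, F, 5), (Atlas, k1, 7, 28, B, 1), (Atlas, x2, 1, 22, F, 3), (Atlas, x2, 24, 15, C, 9), (Atlas, x2, 24, 16, F, 3), (Atlas, x2, 24, 16, F, 5), (Atlas, x2, 7, 28, B, 1), (Omega, fin, 20, 22, F, 3), (Omega, fin, 4, 22, F, 3), (Omega, hr, 20, 22, F, 3), (Omega, hr, 4, 22, F, 3), (Omega, mkt, 20, 22, F, 3), (Omega, mkt, 4, 22, F, 3)}.
Selection sid < 20 ∧ cid ≠ x2: {(Atlas, k1, 1, 22, F, 3), (Atlas, k1, 7, 28, B, 1), (Omega, fin, 4, 22, F, 3), (Omega, hr, 4, 22, F, 3), (Omega, mkt, 4, 22, F, 3)}
Projecting to tid, cid: {(22, fin), (22, hr), (22, k1), (22, mkt), (28, k1)}

{(22, fin), (22, hr), (22, k1), (22, mkt), (28, k1)}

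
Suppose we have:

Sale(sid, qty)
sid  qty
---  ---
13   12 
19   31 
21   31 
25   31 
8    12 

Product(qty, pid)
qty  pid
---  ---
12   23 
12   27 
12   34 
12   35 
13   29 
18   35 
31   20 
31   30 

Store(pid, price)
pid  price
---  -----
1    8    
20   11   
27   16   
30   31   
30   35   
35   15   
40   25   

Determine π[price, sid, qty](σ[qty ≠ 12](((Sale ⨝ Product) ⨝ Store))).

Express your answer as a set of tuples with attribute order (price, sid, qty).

Joining Sale and Product on qty yields {(13, 12, 23), (13, 12, 27), (13, 12, 34), (13, 12, 35), (19, 31, 20), (19, 31, 30), (21, 31, 20), (21, 31, 30), (25, 31, 20), (25, 31, 30), (8, 12, 23), (8, 12, 27), (8, 12, 34), (8, 12, 35)}.
Joining (Sale ⨝ Product) and Store on pid yields {(13, 12, 27, 16), (13, 12, 35, 15), (19, 31, 20, 11), (19, 31, 30, 31), (19, 31, 30, 35), (21, 31, 20, 11), (21, 31, 30, 31), (21, 31, 30, 35), (25, 31, 20, 11), (25, 31, 30, 31), (25, 31, 30, 35), (8, 12, 27, 16), (8, 12, 35, 15)}.
Selection qty ≠ 12: {(19, 31, 20, 11), (19, 31, 30, 31), (19, 31, 30, 35), (21, 31, 20, 11), (21, 31, 30, 31), (21, 31, 30, 35), (25, 31, 20, 11), (25, 31, 30, 31), (25, 31, 30, 35)}
Keep only column(s) price, sid, qty: {(11, 19, 31), (11, 21, 31), (11, 25, 31), (31, 19, 31), (31, 21, 31), (31, 25, 31), (35, 19, 31), (35, 21, 31), (35, 25, 31)}

{(11, 19, 31), (11, 21, 31), (11, 25, 31), (31, 19, 31), (31, 21, 31), (31, 25, 31), (35, 19, 31), (35, 21, 31), (35, 25, 31)}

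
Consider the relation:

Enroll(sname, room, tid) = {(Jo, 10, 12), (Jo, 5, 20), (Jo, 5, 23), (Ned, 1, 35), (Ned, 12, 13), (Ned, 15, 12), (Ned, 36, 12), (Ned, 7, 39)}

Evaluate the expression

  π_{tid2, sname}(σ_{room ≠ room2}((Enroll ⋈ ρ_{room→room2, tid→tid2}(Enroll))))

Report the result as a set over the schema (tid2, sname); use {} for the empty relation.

{(12, Jo), (12, Ned), (13, Ned), (20, Jo), (23, Jo), (35, Ned), (39, Ned)}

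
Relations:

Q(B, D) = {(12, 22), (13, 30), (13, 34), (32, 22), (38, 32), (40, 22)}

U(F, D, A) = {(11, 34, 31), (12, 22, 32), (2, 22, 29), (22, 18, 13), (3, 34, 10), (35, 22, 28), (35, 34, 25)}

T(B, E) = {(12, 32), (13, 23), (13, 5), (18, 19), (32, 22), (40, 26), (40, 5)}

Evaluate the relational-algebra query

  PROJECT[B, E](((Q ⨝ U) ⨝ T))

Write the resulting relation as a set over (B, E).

{(12, 32), (13, 23), (13, 5), (32, 22), (40, 26), (40, 5)}

Q ⋈ U (natural join on D): {(12, 22, 12, 32), (12, 22, 2, 29), (12, 22, 35, 28), (13, 34, 11, 31), (13, 34, 3, 10), (13, 34, 35, 25), (32, 22, 12, 32), (32, 22, 2, 29), (32, 22, 35, 28), (40, 22, 12, 32), (40, 22, 2, 29), (40, 22, 35, 28)}
(Q ⨝ U) ⋈ T (natural join on B): {(12, 22, 12, 32, 32), (12, 22, 2, 29, 32), (12, 22, 35, 28, 32), (13, 34, 11, 31, 23), (13, 34, 11, 31, 5), (13, 34, 3, 10, 23), (13, 34, 3, 10, 5), (13, 34, 35, 25, 23), (13, 34, 35, 25, 5), (32, 22, 12, 32, 22), (32, 22, 2, 29, 22), (32, 22, 35, 28, 22), (40, 22, 12, 32, 26), (40, 22, 12, 32, 5), (40, 22, 2, 29, 26), (40, 22, 2, 29, 5), (40, 22, 35, 28, 26), (40, 22, 35, 28, 5)}
Projecting to B, E (12 duplicate(s) eliminated): {(12, 32), (13, 23), (13, 5), (32, 22), (40, 26), (40, 5)}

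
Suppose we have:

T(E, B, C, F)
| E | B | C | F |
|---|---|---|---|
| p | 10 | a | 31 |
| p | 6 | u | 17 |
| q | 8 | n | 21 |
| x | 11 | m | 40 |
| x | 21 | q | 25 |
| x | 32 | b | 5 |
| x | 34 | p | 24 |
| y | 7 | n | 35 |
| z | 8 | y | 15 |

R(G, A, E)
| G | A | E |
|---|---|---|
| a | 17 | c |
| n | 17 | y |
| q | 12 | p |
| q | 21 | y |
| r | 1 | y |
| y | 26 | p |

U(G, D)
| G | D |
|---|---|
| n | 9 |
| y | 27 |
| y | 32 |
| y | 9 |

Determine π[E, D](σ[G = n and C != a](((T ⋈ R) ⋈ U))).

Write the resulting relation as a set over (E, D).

{(y, 9)}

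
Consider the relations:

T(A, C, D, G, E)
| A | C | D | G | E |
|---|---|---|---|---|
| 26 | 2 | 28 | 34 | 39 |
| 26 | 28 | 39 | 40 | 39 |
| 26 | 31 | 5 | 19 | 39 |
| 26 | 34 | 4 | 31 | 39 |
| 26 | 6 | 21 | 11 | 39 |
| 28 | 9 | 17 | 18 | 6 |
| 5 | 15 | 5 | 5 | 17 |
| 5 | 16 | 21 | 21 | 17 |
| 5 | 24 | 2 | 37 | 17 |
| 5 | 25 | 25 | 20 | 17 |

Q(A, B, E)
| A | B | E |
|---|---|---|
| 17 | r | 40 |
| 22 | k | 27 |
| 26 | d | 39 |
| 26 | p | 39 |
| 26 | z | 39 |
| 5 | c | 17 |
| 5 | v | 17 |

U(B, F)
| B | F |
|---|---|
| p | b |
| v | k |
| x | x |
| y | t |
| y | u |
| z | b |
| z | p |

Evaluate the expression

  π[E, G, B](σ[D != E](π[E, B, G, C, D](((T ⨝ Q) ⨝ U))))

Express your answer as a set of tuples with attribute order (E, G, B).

Natural join on A, E: {(26, 2, 28, 34, 39, d), (26, 2, 28, 34, 39, p), (26, 2, 28, 34, 39, z), (26, 28, 39, 40, 39, d), (26, 28, 39, 40, 39, p), (26, 28, 39, 40, 39, z), (26, 31, 5, 19, 39, d), (26, 31, 5, 19, 39, p), (26, 31, 5, 19, 39, z), (26, 34, 4, 31, 39, d), (26, 34, 4, 31, 39, p), (26, 34, 4, 31, 39, z), (26, 6, 21, 11, 39, d), (26, 6, 21, 11, 39, p), (26, 6, 21, 11, 39, z), (5, 15, 5, 5, 17, c), (5, 15, 5, 5, 17, v), (5, 16, 21, 21, 17, c), (5, 16, 21, 21, 17, v), (5, 24, 2, 37, 17, c), (5, 24, 2, 37, 17, v), (5, 25, 25, 20, 17, c), (5, 25, 25, 20, 17, v)}
Natural join on B: {(26, 2, 28, 34, 39, p, b), (26, 2, 28, 34, 39, z, b), (26, 2, 28, 34, 39, z, p), (26, 28, 39, 40, 39, p, b), (26, 28, 39, 40, 39, z, b), (26, 28, 39, 40, 39, z, p), (26, 31, 5, 19, 39, p, b), (26, 31, 5, 19, 39, z, b), (26, 31, 5, 19, 39, z, p), (26, 34, 4, 31, 39, p, b), (26, 34, 4, 31, 39, z, b), (26, 34, 4, 31, 39, z, p), (26, 6, 21, 11, 39, p, b), (26, 6, 21, 11, 39, z, b), (26, 6, 21, 11, 39, z, p), (5, 15, 5, 5, 17, v, k), (5, 16, 21, 21, 17, v, k), (5, 24, 2, 37, 17, v, k), (5, 25, 25, 20, 17, v, k)}
Keep only column(s) E, B, G, C, D (5 duplicate(s) eliminated): {(17, v, 20, 25, 25), (17, v, 21, 16, 21), (17, v, 37, 24, 2), (17, v, 5, 15, 5), (39, p, 11, 6, 21), (39, p, 19, 31, 5), (39, p, 31, 34, 4), (39, p, 34, 2, 28), (39, p, 40, 28, 39), (39, z, 11, 6, 21), (39, z, 19, 31, 5), (39, z, 31, 34, 4), (39, z, 34, 2, 28), (39, z, 40, 28, 39)}
Filtering on D != E leaves {(17, v, 20, 25, 25), (17, v, 21, 16, 21), (17, v, 37, 24, 2), (17, v, 5, 15, 5), (39, p, 11, 6, 21), (39, p, 19, 31, 5), (39, p, 31, 34, 4), (39, p, 34, 2, 28), (39, z, 11, 6, 21), (39, z, 19, 31, 5), (39, z, 31, 34, 4), (39, z, 34, 2, 28)}.
Keep only column(s) E, G, B: {(17, 20, v), (17, 21, v), (17, 37, v), (17, 5, v), (39, 11, p), (39, 11, z), (39, 19, p), (39, 19, z), (39, 31, p), (39, 31, z), (39, 34, p), (39, 34, z)}

{(17, 20, v), (17, 21, v), (17, 37, v), (17, 5, v), (39, 11, p), (39, 11, z), (39, 19, p), (39, 19, z), (39, 31, p), (39, 31, z), (39, 34, p), (39, 34, z)}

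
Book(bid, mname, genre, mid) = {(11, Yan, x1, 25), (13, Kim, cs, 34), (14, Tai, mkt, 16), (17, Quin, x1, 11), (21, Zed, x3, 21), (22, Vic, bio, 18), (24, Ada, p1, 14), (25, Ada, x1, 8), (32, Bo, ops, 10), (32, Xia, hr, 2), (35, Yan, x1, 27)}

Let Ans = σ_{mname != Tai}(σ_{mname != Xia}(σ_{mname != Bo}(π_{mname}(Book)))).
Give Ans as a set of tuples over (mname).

{Ada, Kim, Quin, Vic, Yan, Zed}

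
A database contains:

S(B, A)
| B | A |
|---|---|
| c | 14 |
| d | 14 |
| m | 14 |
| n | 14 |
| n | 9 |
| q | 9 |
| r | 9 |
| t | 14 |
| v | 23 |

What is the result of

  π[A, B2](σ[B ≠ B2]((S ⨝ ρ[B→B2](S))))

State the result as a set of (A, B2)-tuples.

{(14, c), (14, d), (14, m), (14, n), (14, t), (9, n), (9, q), (9, r)}

ρ[B→B2]: schema becomes (B2, A); tuples unchanged.
Joining S and ρ[B→B2](S) on A yields {(c, 14, c), (c, 14, d), (c, 14, m), (c, 14, n), (c, 14, t), (d, 14, c), (d, 14, d), (d, 14, m), (d, 14, n), (d, 14, t), (m, 14, c), (m, 14, d), (m, 14, m), (m, 14, n), (m, 14, t), (n, 14, c), (n, 14, d), (n, 14, m), (n, 14, n), (n, 14, t), (n, 9, n), (n, 9, q), (n, 9, r), (q, 9, n), (q, 9, q), (q, 9, r), (r, 9, n), (r, 9, q), (r, 9, r), (t, 14, c), (t, 14, d), (t, 14, m), (t, 14, n), (t, 14, t), (v, 23, v)}.
Apply σ_{B ≠ B2}; surviving tuples: {(c, 14, d), (c, 14, m), (c, 14, n), (c, 14, t), (d, 14, c), (d, 14, m), (d, 14, n), (d, 14, t), (m, 14, c), (m, 14, d), (m, 14, n), (m, 14, t), (n, 14, c), (n, 14, d), (n, 14, m), (n, 14, t), (n, 9, q), (n, 9, r), (q, 9, n), (q, 9, r), (r, 9, n), (r, 9, q), (t, 14, c), (t, 14, d), (t, 14, m), (t, 14, n)}
Keep only column(s) A, B2 (18 duplicate(s) eliminated): {(14, c), (14, d), (14, m), (14, n), (14, t), (9, n), (9, q), (9, r)}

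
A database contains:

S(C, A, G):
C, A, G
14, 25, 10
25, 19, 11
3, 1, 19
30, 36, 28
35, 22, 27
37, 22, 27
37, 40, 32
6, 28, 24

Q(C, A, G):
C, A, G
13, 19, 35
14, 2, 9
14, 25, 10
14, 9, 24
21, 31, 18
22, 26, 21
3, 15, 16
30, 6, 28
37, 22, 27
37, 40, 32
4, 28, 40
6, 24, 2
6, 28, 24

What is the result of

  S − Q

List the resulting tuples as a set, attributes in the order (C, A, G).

{(25, 19, 11), (3, 1, 19), (30, 36, 28), (35, 22, 27)}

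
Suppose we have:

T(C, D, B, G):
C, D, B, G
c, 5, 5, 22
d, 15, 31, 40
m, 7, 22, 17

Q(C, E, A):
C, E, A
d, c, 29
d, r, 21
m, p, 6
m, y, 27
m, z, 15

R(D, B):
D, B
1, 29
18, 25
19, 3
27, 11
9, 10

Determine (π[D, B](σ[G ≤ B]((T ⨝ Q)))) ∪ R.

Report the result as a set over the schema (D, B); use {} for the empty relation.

{(1, 29), (18, 25), (19, 3), (27, 11), (7, 22), (9, 10)}

Natural join on C: {(d, 15, 31, 40, c, 29), (d, 15, 31, 40, r, 21), (m, 7, 22, 17, p, 6), (m, 7, 22, 17, y, 27), (m, 7, 22, 17, z, 15)}
Filtering on G ≤ B leaves {(m, 7, 22, 17, p, 6), (m, 7, 22, 17, y, 27), (m, 7, 22, 17, z, 15)}.
π_{D, B} gives {(7, 22)} (2 duplicate(s) eliminated).
Set union of the two operands is {(1, 29), (18, 25), (19, 3), (27, 11), (7, 22), (9, 10)}.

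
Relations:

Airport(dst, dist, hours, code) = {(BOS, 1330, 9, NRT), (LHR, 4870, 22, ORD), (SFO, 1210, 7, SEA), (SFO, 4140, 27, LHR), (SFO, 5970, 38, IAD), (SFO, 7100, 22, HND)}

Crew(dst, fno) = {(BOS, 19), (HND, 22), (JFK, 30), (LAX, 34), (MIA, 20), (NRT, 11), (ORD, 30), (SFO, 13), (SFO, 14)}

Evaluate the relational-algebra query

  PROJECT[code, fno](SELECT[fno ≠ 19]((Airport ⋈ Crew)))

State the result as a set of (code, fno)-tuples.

Joining Airport and Crew on dst yields {(BOS, 1330, 9, NRT, 19), (SFO, 1210, 7, SEA, 13), (SFO, 1210, 7, SEA, 14), (SFO, 4140, 27, LHR, 13), (SFO, 4140, 27, LHR, 14), (SFO, 5970, 38, IAD, 13), (SFO, 5970, 38, IAD, 14), (SFO, 7100, 22, HND, 13), (SFO, 7100, 22, HND, 14)}.
Apply σ_{fno ≠ 19}; surviving tuples: {(SFO, 1210, 7, SEA, 13), (SFO, 1210, 7, SEA, 14), (SFO, 4140, 27, LHR, 13), (SFO, 4140, 27, LHR, 14), (SFO, 5970, 38, IAD, 13), (SFO, 5970, 38, IAD, 14), (SFO, 7100, 22, HND, 13), (SFO, 7100, 22, HND, 14)}
Projecting to code, fno: {(HND, 13), (HND, 14), (IAD, 13), (IAD, 14), (LHR, 13), (LHR, 14), (SEA, 13), (SEA, 14)}

{(HND, 13), (HND, 14), (IAD, 13), (IAD, 14), (LHR, 13), (LHR, 14), (SEA, 13), (SEA, 14)}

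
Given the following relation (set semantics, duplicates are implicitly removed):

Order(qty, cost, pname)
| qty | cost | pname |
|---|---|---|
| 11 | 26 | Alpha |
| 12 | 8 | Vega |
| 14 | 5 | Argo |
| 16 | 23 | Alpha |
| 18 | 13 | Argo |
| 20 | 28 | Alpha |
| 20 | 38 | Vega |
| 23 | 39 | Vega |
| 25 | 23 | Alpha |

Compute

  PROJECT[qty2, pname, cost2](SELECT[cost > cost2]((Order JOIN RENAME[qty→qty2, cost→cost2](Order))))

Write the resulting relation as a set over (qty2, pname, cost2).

{(11, Alpha, 26), (12, Vega, 8), (14, Argo, 5), (16, Alpha, 23), (20, Vega, 38), (25, Alpha, 23)}

ρ[qty→qty2, cost→cost2]: schema becomes (qty2, cost2, pname); tuples unchanged.
Joining Order and RENAME[qty→qty2, cost→cost2](Order) on pname yields {(11, 26, Alpha, 11, 26), (11, 26, Alpha, 16, 23), (11, 26, Alpha, 20, 28), (11, 26, Alpha, 25, 23), (12, 8, Vega, 12, 8), (12, 8, Vega, 20, 38), (12, 8, Vega, 23, 39), (14, 5, Argo, 14, 5), (14, 5, Argo, 18, 13), (16, 23, Alpha, 11, 26), (16, 23, Alpha, 16, 23), (16, 23, Alpha, 20, 28), (16, 23, Alpha, 25, 23), (18, 13, Argo, 14, 5), (18, 13, Argo, 18, 13), (20, 28, Alpha, 11, 26), (20, 28, Alpha, 16, 23), (20, 28, Alpha, 20, 28), (20, 28, Alpha, 25, 23), (20, 38, Vega, 12, 8), (20, 38, Vega, 20, 38), (20, 38, Vega, 23, 39), (23, 39, Vega, 12, 8), (23, 39, Vega, 20, 38), (23, 39, Vega, 23, 39), (25, 23, Alpha, 11, 26), (25, 23, Alpha, 16, 23), (25, 23, Alpha, 20, 28), (25, 23, Alpha, 25, 23)}.
Filtering on cost > cost2 leaves {(11, 26, Alpha, 16, 23), (11, 26, Alpha, 25, 23), (18, 13, Argo, 14, 5), (20, 28, Alpha, 11, 26), (20, 28, Alpha, 16, 23), (20, 28, Alpha, 25, 23), (20, 38, Vega, 12, 8), (23, 39, Vega, 12, 8), (23, 39, Vega, 20, 38)}.
π[qty2, pname, cost2]: project onto (qty2, pname, cost2) (3 duplicate(s) eliminated) → {(11, Alpha, 26), (12, Vega, 8), (14, Argo, 5), (16, Alpha, 23), (20, Vega, 38), (25, Alpha, 23)}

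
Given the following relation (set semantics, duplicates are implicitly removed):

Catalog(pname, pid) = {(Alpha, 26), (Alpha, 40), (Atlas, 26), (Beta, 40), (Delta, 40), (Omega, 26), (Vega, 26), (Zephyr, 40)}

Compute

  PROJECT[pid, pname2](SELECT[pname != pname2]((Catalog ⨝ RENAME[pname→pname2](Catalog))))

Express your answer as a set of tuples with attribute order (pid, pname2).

ρ[pname→pname2]: schema becomes (pname2, pid); tuples unchanged.
Joining Catalog and RENAME[pname→pname2](Catalog) on pid yields {(Alpha, 26, Alpha), (Alpha, 26, Atlas), (Alpha, 26, Omega), (Alpha, 26, Vega), (Alpha, 40, Alpha), (Alpha, 40, Beta), (Alpha, 40, Delta), (Alpha, 40, Zephyr), (Atlas, 26, Alpha), (Atlas, 26, Atlas), (Atlas, 26, Omega), (Atlas, 26, Vega), (Beta, 40, Alpha), (Beta, 40, Beta), (Beta, 40, Delta), (Beta, 40, Zephyr), (Delta, 40, Alpha), (Delta, 40, Beta), (Delta, 40, Delta), (Delta, 40, Zephyr), (Omega, 26, Alpha), (Omega, 26, Atlas), (Omega, 26, Omega), (Omega, 26, Vega), (Vega, 26, Alpha), (Vega, 26, Atlas), (Vega, 26, Omega), (Vega, 26, Vega), (Zephyr, 40, Alpha), (Zephyr, 40, Beta), (Zephyr, 40, Delta), (Zephyr, 40, Zephyr)}.
Selection pname != pname2: {(Alpha, 26, Atlas), (Alpha, 26, Omega), (Alpha, 26, Vega), (Alpha, 40, Beta), (Alpha, 40, Delta), (Alpha, 40, Zephyr), (Atlas, 26, Alpha), (Atlas, 26, Omega), (Atlas, 26, Vega), (Beta, 40, Alpha), (Beta, 40, Delta), (Beta, 40, Zephyr), (Delta, 40, Alpha), (Delta, 40, Beta), (Delta, 40, Zephyr), (Omega, 26, Alpha), (Omega, 26, Atlas), (Omega, 26, Vega), (Vega, 26, Alpha), (Vega, 26, Atlas), (Vega, 26, Omega), (Zephyr, 40, Alpha), (Zephyr, 40, Beta), (Zephyr, 40, Delta)}
π[pid, pname2]: project onto (pid, pname2) (16 duplicate(s) eliminated) → {(26, Alpha), (26, Atlas), (26, Omega), (26, Vega), (40, Alpha), (40, Beta), (40, Delta), (40, Zephyr)}

{(26, Alpha), (26, Atlas), (26, Omega), (26, Vega), (40, Alpha), (40, Beta), (40, Delta), (40, Zephyr)}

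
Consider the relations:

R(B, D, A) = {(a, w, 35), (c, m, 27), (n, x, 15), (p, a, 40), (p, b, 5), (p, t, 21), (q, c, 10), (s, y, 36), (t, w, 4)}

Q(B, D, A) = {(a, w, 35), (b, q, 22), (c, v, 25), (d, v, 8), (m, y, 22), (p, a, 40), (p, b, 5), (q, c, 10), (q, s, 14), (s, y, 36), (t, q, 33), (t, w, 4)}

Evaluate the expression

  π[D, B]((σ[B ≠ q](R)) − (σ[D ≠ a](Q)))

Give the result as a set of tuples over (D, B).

{(a, p), (m, c), (t, p), (x, n)}

σ[B ≠ q]: keep tuples satisfying B ≠ q → {(a, w, 35), (c, m, 27), (n, x, 15), (p, a, 40), (p, b, 5), (p, t, 21), (s, y, 36), (t, w, 4)}
σ[D ≠ a]: keep tuples satisfying D ≠ a → {(a, w, 35), (b, q, 22), (c, v, 25), (d, v, 8), (m, y, 22), (p, b, 5), (q, c, 10), (q, s, 14), (s, y, 36), (t, q, 33), (t, w, 4)}
Set difference of the two operands is {(c, m, 27), (n, x, 15), (p, a, 40), (p, t, 21)}.
Projecting to D, B: {(a, p), (m, c), (t, p), (x, n)}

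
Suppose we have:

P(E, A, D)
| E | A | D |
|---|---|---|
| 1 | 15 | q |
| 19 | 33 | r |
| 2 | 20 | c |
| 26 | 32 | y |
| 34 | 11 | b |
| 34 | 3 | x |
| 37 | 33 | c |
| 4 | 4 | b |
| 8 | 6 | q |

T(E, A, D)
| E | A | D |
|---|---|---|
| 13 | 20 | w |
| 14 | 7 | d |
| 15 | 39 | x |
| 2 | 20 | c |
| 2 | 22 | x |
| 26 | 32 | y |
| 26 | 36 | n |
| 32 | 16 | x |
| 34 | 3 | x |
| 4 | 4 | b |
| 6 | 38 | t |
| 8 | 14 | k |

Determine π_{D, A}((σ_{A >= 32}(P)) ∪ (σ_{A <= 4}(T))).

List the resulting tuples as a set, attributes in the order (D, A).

σ[A >= 32]: keep tuples satisfying A >= 32 → {(19, 33, r), (26, 32, y), (37, 33, c)}
σ[A <= 4]: keep tuples satisfying A <= 4 → {(34, 3, x), (4, 4, b)}
Taking the union: {(19, 33, r), (26, 32, y), (34, 3, x), (37, 33, c), (4, 4, b)}
π[D, A]: project onto (D, A) → {(b, 4), (c, 33), (r, 33), (x, 3), (y, 32)}

{(b, 4), (c, 33), (r, 33), (x, 3), (y, 32)}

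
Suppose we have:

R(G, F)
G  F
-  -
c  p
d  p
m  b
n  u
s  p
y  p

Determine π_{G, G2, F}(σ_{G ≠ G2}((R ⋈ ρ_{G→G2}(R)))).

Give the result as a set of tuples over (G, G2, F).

{(c, d, p), (c, s, p), (c, y, p), (d, c, p), (d, s, p), (d, y, p), (s, c, p), (s, d, p), (s, y, p), (y, c, p), (y, d, p), (y, s, p)}

ρ[G→G2]: schema becomes (G2, F); tuples unchanged.
R ⋈ ρ_{G→G2}(R) (natural join on F): {(c, p, c), (c, p, d), (c, p, s), (c, p, y), (d, p, c), (d, p, d), (d, p, s), (d, p, y), (m, b, m), (n, u, n), (s, p, c), (s, p, d), (s, p, s), (s, p, y), (y, p, c), (y, p, d), (y, p, s), (y, p, y)}
σ[G ≠ G2]: keep tuples satisfying G ≠ G2 → {(c, p, d), (c, p, s), (c, p, y), (d, p, c), (d, p, s), (d, p, y), (s, p, c), (s, p, d), (s, p, y), (y, p, c), (y, p, d), (y, p, s)}
Projecting to G, G2, F: {(c, d, p), (c, s, p), (c, y, p), (d, c, p), (d, s, p), (d, y, p), (s, c, p), (s, d, p), (s, y, p), (y, c, p), (y, d, p), (y, s, p)}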